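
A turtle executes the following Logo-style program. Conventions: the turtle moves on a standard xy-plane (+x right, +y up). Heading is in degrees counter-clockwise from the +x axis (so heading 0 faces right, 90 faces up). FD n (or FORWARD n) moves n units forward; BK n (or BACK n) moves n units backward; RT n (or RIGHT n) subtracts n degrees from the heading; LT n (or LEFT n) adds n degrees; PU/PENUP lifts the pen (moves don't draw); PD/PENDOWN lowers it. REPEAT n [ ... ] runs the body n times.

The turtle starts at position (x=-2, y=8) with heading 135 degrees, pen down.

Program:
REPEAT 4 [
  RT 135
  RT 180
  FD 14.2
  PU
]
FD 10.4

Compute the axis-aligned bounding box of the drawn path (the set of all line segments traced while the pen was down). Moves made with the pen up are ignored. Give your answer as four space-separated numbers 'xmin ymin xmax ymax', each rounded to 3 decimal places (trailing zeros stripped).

Executing turtle program step by step:
Start: pos=(-2,8), heading=135, pen down
REPEAT 4 [
  -- iteration 1/4 --
  RT 135: heading 135 -> 0
  RT 180: heading 0 -> 180
  FD 14.2: (-2,8) -> (-16.2,8) [heading=180, draw]
  PU: pen up
  -- iteration 2/4 --
  RT 135: heading 180 -> 45
  RT 180: heading 45 -> 225
  FD 14.2: (-16.2,8) -> (-26.241,-2.041) [heading=225, move]
  PU: pen up
  -- iteration 3/4 --
  RT 135: heading 225 -> 90
  RT 180: heading 90 -> 270
  FD 14.2: (-26.241,-2.041) -> (-26.241,-16.241) [heading=270, move]
  PU: pen up
  -- iteration 4/4 --
  RT 135: heading 270 -> 135
  RT 180: heading 135 -> 315
  FD 14.2: (-26.241,-16.241) -> (-16.2,-26.282) [heading=315, move]
  PU: pen up
]
FD 10.4: (-16.2,-26.282) -> (-8.846,-33.636) [heading=315, move]
Final: pos=(-8.846,-33.636), heading=315, 1 segment(s) drawn

Segment endpoints: x in {-16.2, -2}, y in {8, 8}
xmin=-16.2, ymin=8, xmax=-2, ymax=8

Answer: -16.2 8 -2 8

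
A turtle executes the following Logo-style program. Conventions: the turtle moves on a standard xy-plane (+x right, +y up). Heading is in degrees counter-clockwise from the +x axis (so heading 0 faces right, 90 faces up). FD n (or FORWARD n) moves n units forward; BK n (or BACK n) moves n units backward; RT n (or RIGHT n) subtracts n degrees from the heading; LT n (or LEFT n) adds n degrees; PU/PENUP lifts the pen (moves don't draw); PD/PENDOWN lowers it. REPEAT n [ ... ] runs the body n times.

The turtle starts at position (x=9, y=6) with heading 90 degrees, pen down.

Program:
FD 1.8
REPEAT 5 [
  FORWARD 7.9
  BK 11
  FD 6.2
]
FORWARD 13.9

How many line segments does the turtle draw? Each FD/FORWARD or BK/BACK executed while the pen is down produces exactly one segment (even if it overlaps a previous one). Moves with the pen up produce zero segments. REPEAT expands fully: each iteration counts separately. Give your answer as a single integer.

Answer: 17

Derivation:
Executing turtle program step by step:
Start: pos=(9,6), heading=90, pen down
FD 1.8: (9,6) -> (9,7.8) [heading=90, draw]
REPEAT 5 [
  -- iteration 1/5 --
  FD 7.9: (9,7.8) -> (9,15.7) [heading=90, draw]
  BK 11: (9,15.7) -> (9,4.7) [heading=90, draw]
  FD 6.2: (9,4.7) -> (9,10.9) [heading=90, draw]
  -- iteration 2/5 --
  FD 7.9: (9,10.9) -> (9,18.8) [heading=90, draw]
  BK 11: (9,18.8) -> (9,7.8) [heading=90, draw]
  FD 6.2: (9,7.8) -> (9,14) [heading=90, draw]
  -- iteration 3/5 --
  FD 7.9: (9,14) -> (9,21.9) [heading=90, draw]
  BK 11: (9,21.9) -> (9,10.9) [heading=90, draw]
  FD 6.2: (9,10.9) -> (9,17.1) [heading=90, draw]
  -- iteration 4/5 --
  FD 7.9: (9,17.1) -> (9,25) [heading=90, draw]
  BK 11: (9,25) -> (9,14) [heading=90, draw]
  FD 6.2: (9,14) -> (9,20.2) [heading=90, draw]
  -- iteration 5/5 --
  FD 7.9: (9,20.2) -> (9,28.1) [heading=90, draw]
  BK 11: (9,28.1) -> (9,17.1) [heading=90, draw]
  FD 6.2: (9,17.1) -> (9,23.3) [heading=90, draw]
]
FD 13.9: (9,23.3) -> (9,37.2) [heading=90, draw]
Final: pos=(9,37.2), heading=90, 17 segment(s) drawn
Segments drawn: 17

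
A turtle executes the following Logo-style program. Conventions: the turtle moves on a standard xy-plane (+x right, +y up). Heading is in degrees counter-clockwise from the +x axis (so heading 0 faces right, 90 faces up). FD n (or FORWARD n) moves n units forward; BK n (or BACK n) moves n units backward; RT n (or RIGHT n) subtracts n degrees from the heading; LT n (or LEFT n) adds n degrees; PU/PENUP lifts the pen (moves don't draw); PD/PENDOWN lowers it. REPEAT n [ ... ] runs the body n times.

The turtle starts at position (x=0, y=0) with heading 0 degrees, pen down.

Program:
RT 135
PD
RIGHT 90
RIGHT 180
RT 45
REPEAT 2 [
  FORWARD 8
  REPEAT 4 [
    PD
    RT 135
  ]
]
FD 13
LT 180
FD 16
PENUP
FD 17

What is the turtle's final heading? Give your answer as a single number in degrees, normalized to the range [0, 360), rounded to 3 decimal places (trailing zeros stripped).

Answer: 90

Derivation:
Executing turtle program step by step:
Start: pos=(0,0), heading=0, pen down
RT 135: heading 0 -> 225
PD: pen down
RT 90: heading 225 -> 135
RT 180: heading 135 -> 315
RT 45: heading 315 -> 270
REPEAT 2 [
  -- iteration 1/2 --
  FD 8: (0,0) -> (0,-8) [heading=270, draw]
  REPEAT 4 [
    -- iteration 1/4 --
    PD: pen down
    RT 135: heading 270 -> 135
    -- iteration 2/4 --
    PD: pen down
    RT 135: heading 135 -> 0
    -- iteration 3/4 --
    PD: pen down
    RT 135: heading 0 -> 225
    -- iteration 4/4 --
    PD: pen down
    RT 135: heading 225 -> 90
  ]
  -- iteration 2/2 --
  FD 8: (0,-8) -> (0,0) [heading=90, draw]
  REPEAT 4 [
    -- iteration 1/4 --
    PD: pen down
    RT 135: heading 90 -> 315
    -- iteration 2/4 --
    PD: pen down
    RT 135: heading 315 -> 180
    -- iteration 3/4 --
    PD: pen down
    RT 135: heading 180 -> 45
    -- iteration 4/4 --
    PD: pen down
    RT 135: heading 45 -> 270
  ]
]
FD 13: (0,0) -> (0,-13) [heading=270, draw]
LT 180: heading 270 -> 90
FD 16: (0,-13) -> (0,3) [heading=90, draw]
PU: pen up
FD 17: (0,3) -> (0,20) [heading=90, move]
Final: pos=(0,20), heading=90, 4 segment(s) drawn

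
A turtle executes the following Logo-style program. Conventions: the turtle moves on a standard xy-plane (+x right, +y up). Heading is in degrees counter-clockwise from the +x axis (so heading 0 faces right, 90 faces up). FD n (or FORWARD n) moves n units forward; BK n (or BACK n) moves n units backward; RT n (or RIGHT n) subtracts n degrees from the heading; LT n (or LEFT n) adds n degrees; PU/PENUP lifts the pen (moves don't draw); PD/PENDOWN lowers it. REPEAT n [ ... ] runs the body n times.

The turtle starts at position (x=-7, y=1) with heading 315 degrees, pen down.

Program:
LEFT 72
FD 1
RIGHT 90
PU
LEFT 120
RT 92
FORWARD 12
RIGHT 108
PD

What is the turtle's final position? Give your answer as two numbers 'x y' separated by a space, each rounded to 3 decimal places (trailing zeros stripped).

Answer: 3.721 -5.429

Derivation:
Executing turtle program step by step:
Start: pos=(-7,1), heading=315, pen down
LT 72: heading 315 -> 27
FD 1: (-7,1) -> (-6.109,1.454) [heading=27, draw]
RT 90: heading 27 -> 297
PU: pen up
LT 120: heading 297 -> 57
RT 92: heading 57 -> 325
FD 12: (-6.109,1.454) -> (3.721,-5.429) [heading=325, move]
RT 108: heading 325 -> 217
PD: pen down
Final: pos=(3.721,-5.429), heading=217, 1 segment(s) drawn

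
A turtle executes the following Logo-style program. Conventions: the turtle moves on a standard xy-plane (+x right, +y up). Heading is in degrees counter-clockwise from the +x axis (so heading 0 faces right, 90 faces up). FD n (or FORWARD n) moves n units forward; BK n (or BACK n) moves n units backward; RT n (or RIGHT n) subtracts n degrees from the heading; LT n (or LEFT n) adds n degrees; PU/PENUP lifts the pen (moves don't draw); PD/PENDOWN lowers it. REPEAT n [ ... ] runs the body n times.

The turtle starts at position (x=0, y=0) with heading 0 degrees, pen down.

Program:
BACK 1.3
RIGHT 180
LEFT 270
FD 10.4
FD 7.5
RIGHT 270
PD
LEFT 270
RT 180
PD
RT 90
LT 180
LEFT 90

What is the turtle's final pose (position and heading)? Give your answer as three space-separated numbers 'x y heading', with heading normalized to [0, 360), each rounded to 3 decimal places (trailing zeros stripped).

Executing turtle program step by step:
Start: pos=(0,0), heading=0, pen down
BK 1.3: (0,0) -> (-1.3,0) [heading=0, draw]
RT 180: heading 0 -> 180
LT 270: heading 180 -> 90
FD 10.4: (-1.3,0) -> (-1.3,10.4) [heading=90, draw]
FD 7.5: (-1.3,10.4) -> (-1.3,17.9) [heading=90, draw]
RT 270: heading 90 -> 180
PD: pen down
LT 270: heading 180 -> 90
RT 180: heading 90 -> 270
PD: pen down
RT 90: heading 270 -> 180
LT 180: heading 180 -> 0
LT 90: heading 0 -> 90
Final: pos=(-1.3,17.9), heading=90, 3 segment(s) drawn

Answer: -1.3 17.9 90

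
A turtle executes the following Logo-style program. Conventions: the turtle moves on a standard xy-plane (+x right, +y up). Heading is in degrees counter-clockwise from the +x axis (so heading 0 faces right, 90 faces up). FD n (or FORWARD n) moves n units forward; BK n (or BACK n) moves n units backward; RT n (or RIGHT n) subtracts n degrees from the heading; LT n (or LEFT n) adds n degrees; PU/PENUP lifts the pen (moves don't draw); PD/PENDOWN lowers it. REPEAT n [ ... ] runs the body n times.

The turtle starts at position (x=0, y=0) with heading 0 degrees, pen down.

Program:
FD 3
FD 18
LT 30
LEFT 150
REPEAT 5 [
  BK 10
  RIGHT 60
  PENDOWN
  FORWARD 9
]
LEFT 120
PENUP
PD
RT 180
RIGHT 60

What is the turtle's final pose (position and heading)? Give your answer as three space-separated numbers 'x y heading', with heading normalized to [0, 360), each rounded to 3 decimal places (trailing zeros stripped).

Answer: 25 -8.66 120

Derivation:
Executing turtle program step by step:
Start: pos=(0,0), heading=0, pen down
FD 3: (0,0) -> (3,0) [heading=0, draw]
FD 18: (3,0) -> (21,0) [heading=0, draw]
LT 30: heading 0 -> 30
LT 150: heading 30 -> 180
REPEAT 5 [
  -- iteration 1/5 --
  BK 10: (21,0) -> (31,0) [heading=180, draw]
  RT 60: heading 180 -> 120
  PD: pen down
  FD 9: (31,0) -> (26.5,7.794) [heading=120, draw]
  -- iteration 2/5 --
  BK 10: (26.5,7.794) -> (31.5,-0.866) [heading=120, draw]
  RT 60: heading 120 -> 60
  PD: pen down
  FD 9: (31.5,-0.866) -> (36,6.928) [heading=60, draw]
  -- iteration 3/5 --
  BK 10: (36,6.928) -> (31,-1.732) [heading=60, draw]
  RT 60: heading 60 -> 0
  PD: pen down
  FD 9: (31,-1.732) -> (40,-1.732) [heading=0, draw]
  -- iteration 4/5 --
  BK 10: (40,-1.732) -> (30,-1.732) [heading=0, draw]
  RT 60: heading 0 -> 300
  PD: pen down
  FD 9: (30,-1.732) -> (34.5,-9.526) [heading=300, draw]
  -- iteration 5/5 --
  BK 10: (34.5,-9.526) -> (29.5,-0.866) [heading=300, draw]
  RT 60: heading 300 -> 240
  PD: pen down
  FD 9: (29.5,-0.866) -> (25,-8.66) [heading=240, draw]
]
LT 120: heading 240 -> 0
PU: pen up
PD: pen down
RT 180: heading 0 -> 180
RT 60: heading 180 -> 120
Final: pos=(25,-8.66), heading=120, 12 segment(s) drawn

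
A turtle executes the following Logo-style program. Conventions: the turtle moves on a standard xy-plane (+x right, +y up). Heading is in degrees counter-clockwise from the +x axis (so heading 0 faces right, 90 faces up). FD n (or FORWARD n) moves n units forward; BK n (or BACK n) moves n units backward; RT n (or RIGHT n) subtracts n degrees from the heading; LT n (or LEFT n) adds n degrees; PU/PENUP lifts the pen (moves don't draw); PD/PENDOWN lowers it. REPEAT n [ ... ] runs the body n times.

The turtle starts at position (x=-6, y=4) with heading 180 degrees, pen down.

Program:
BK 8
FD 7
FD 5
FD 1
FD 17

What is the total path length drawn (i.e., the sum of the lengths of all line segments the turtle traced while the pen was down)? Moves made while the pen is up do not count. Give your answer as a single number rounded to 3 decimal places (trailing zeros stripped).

Answer: 38

Derivation:
Executing turtle program step by step:
Start: pos=(-6,4), heading=180, pen down
BK 8: (-6,4) -> (2,4) [heading=180, draw]
FD 7: (2,4) -> (-5,4) [heading=180, draw]
FD 5: (-5,4) -> (-10,4) [heading=180, draw]
FD 1: (-10,4) -> (-11,4) [heading=180, draw]
FD 17: (-11,4) -> (-28,4) [heading=180, draw]
Final: pos=(-28,4), heading=180, 5 segment(s) drawn

Segment lengths:
  seg 1: (-6,4) -> (2,4), length = 8
  seg 2: (2,4) -> (-5,4), length = 7
  seg 3: (-5,4) -> (-10,4), length = 5
  seg 4: (-10,4) -> (-11,4), length = 1
  seg 5: (-11,4) -> (-28,4), length = 17
Total = 38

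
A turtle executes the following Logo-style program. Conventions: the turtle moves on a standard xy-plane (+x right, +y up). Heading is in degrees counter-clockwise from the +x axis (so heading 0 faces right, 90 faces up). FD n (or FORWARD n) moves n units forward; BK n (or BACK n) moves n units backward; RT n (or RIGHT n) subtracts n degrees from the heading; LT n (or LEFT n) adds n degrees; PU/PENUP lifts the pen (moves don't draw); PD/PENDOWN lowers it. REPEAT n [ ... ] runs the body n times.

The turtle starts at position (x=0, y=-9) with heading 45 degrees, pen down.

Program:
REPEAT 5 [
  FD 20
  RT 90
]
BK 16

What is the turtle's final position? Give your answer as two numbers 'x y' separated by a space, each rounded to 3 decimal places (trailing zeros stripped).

Answer: 2.828 16.456

Derivation:
Executing turtle program step by step:
Start: pos=(0,-9), heading=45, pen down
REPEAT 5 [
  -- iteration 1/5 --
  FD 20: (0,-9) -> (14.142,5.142) [heading=45, draw]
  RT 90: heading 45 -> 315
  -- iteration 2/5 --
  FD 20: (14.142,5.142) -> (28.284,-9) [heading=315, draw]
  RT 90: heading 315 -> 225
  -- iteration 3/5 --
  FD 20: (28.284,-9) -> (14.142,-23.142) [heading=225, draw]
  RT 90: heading 225 -> 135
  -- iteration 4/5 --
  FD 20: (14.142,-23.142) -> (0,-9) [heading=135, draw]
  RT 90: heading 135 -> 45
  -- iteration 5/5 --
  FD 20: (0,-9) -> (14.142,5.142) [heading=45, draw]
  RT 90: heading 45 -> 315
]
BK 16: (14.142,5.142) -> (2.828,16.456) [heading=315, draw]
Final: pos=(2.828,16.456), heading=315, 6 segment(s) drawn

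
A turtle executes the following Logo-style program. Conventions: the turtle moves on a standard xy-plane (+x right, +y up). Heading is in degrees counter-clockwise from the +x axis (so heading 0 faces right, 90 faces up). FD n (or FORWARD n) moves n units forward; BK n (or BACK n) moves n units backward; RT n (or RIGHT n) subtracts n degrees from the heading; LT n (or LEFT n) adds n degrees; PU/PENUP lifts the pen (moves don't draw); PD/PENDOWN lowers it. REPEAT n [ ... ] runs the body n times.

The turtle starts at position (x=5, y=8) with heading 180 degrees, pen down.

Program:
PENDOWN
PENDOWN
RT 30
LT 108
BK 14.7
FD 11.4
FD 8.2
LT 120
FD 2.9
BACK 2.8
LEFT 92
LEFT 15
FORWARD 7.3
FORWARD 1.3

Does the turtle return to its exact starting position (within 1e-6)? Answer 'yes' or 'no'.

Executing turtle program step by step:
Start: pos=(5,8), heading=180, pen down
PD: pen down
PD: pen down
RT 30: heading 180 -> 150
LT 108: heading 150 -> 258
BK 14.7: (5,8) -> (8.056,22.379) [heading=258, draw]
FD 11.4: (8.056,22.379) -> (5.686,11.228) [heading=258, draw]
FD 8.2: (5.686,11.228) -> (3.981,3.207) [heading=258, draw]
LT 120: heading 258 -> 18
FD 2.9: (3.981,3.207) -> (6.739,4.103) [heading=18, draw]
BK 2.8: (6.739,4.103) -> (4.076,3.238) [heading=18, draw]
LT 92: heading 18 -> 110
LT 15: heading 110 -> 125
FD 7.3: (4.076,3.238) -> (-0.111,9.218) [heading=125, draw]
FD 1.3: (-0.111,9.218) -> (-0.856,10.283) [heading=125, draw]
Final: pos=(-0.856,10.283), heading=125, 7 segment(s) drawn

Start position: (5, 8)
Final position: (-0.856, 10.283)
Distance = 6.286; >= 1e-6 -> NOT closed

Answer: no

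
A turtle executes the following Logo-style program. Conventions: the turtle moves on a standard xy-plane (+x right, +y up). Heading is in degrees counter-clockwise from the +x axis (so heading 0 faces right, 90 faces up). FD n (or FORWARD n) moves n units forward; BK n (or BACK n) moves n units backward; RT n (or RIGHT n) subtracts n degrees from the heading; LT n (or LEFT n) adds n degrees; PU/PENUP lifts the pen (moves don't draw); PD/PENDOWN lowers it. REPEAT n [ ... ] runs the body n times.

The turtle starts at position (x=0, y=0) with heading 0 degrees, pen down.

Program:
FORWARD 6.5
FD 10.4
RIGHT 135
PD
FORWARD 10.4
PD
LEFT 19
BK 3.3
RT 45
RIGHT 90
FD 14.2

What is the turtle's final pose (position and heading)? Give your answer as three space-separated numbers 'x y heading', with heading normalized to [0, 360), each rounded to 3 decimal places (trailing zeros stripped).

Executing turtle program step by step:
Start: pos=(0,0), heading=0, pen down
FD 6.5: (0,0) -> (6.5,0) [heading=0, draw]
FD 10.4: (6.5,0) -> (16.9,0) [heading=0, draw]
RT 135: heading 0 -> 225
PD: pen down
FD 10.4: (16.9,0) -> (9.546,-7.354) [heading=225, draw]
PD: pen down
LT 19: heading 225 -> 244
BK 3.3: (9.546,-7.354) -> (10.993,-4.388) [heading=244, draw]
RT 45: heading 244 -> 199
RT 90: heading 199 -> 109
FD 14.2: (10.993,-4.388) -> (6.37,9.038) [heading=109, draw]
Final: pos=(6.37,9.038), heading=109, 5 segment(s) drawn

Answer: 6.37 9.038 109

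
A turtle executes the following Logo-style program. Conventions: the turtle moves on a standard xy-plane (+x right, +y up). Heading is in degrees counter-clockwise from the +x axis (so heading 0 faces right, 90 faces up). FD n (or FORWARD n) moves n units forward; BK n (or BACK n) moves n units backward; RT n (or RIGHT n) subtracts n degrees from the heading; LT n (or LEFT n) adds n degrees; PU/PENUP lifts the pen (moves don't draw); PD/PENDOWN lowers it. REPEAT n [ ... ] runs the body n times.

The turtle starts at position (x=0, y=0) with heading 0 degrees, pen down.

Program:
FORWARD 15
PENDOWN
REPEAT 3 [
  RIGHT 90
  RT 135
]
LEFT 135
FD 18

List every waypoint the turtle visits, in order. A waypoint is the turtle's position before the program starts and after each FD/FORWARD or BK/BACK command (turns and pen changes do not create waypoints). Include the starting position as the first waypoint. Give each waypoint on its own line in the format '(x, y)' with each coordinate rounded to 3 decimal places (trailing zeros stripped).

Answer: (0, 0)
(15, 0)
(-3, 0)

Derivation:
Executing turtle program step by step:
Start: pos=(0,0), heading=0, pen down
FD 15: (0,0) -> (15,0) [heading=0, draw]
PD: pen down
REPEAT 3 [
  -- iteration 1/3 --
  RT 90: heading 0 -> 270
  RT 135: heading 270 -> 135
  -- iteration 2/3 --
  RT 90: heading 135 -> 45
  RT 135: heading 45 -> 270
  -- iteration 3/3 --
  RT 90: heading 270 -> 180
  RT 135: heading 180 -> 45
]
LT 135: heading 45 -> 180
FD 18: (15,0) -> (-3,0) [heading=180, draw]
Final: pos=(-3,0), heading=180, 2 segment(s) drawn
Waypoints (3 total):
(0, 0)
(15, 0)
(-3, 0)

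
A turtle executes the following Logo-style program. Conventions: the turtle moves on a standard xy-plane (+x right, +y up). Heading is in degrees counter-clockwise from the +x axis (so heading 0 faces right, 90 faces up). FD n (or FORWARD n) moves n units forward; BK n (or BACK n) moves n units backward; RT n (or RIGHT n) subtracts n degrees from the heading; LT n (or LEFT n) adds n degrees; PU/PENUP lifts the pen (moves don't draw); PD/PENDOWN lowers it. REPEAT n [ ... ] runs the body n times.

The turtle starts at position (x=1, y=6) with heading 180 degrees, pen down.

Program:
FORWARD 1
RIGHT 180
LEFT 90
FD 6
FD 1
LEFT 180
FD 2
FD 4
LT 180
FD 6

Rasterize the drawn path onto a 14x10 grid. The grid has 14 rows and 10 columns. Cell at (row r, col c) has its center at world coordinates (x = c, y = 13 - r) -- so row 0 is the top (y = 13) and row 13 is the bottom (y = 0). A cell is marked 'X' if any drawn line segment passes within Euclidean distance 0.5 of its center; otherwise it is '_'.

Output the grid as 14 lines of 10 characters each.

Answer: X_________
X_________
X_________
X_________
X_________
X_________
X_________
XX________
__________
__________
__________
__________
__________
__________

Derivation:
Segment 0: (1,6) -> (0,6)
Segment 1: (0,6) -> (0,12)
Segment 2: (0,12) -> (0,13)
Segment 3: (0,13) -> (0,11)
Segment 4: (0,11) -> (-0,7)
Segment 5: (-0,7) -> (0,13)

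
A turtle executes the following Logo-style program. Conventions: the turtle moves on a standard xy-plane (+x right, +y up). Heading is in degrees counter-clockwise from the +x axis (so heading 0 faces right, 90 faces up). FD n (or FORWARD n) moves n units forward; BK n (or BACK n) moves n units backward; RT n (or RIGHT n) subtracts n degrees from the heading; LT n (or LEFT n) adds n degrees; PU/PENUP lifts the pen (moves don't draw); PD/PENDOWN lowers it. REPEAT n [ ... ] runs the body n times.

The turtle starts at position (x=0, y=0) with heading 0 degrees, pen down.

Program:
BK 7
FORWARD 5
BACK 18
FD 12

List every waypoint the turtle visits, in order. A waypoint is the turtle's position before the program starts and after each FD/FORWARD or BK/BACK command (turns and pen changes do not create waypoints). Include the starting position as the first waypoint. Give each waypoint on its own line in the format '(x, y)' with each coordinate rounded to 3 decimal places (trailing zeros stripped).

Answer: (0, 0)
(-7, 0)
(-2, 0)
(-20, 0)
(-8, 0)

Derivation:
Executing turtle program step by step:
Start: pos=(0,0), heading=0, pen down
BK 7: (0,0) -> (-7,0) [heading=0, draw]
FD 5: (-7,0) -> (-2,0) [heading=0, draw]
BK 18: (-2,0) -> (-20,0) [heading=0, draw]
FD 12: (-20,0) -> (-8,0) [heading=0, draw]
Final: pos=(-8,0), heading=0, 4 segment(s) drawn
Waypoints (5 total):
(0, 0)
(-7, 0)
(-2, 0)
(-20, 0)
(-8, 0)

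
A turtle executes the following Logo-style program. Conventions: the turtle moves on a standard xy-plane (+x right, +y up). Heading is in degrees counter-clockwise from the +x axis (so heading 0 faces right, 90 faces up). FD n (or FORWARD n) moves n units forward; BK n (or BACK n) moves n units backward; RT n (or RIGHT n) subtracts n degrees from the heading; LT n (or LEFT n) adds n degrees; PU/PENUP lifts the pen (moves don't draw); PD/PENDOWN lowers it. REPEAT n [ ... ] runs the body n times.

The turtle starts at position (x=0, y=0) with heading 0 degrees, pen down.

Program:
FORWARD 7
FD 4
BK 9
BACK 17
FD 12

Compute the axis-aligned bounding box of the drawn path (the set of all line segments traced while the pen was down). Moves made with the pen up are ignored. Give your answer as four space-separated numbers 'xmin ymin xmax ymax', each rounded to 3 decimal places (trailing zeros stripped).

Answer: -15 0 11 0

Derivation:
Executing turtle program step by step:
Start: pos=(0,0), heading=0, pen down
FD 7: (0,0) -> (7,0) [heading=0, draw]
FD 4: (7,0) -> (11,0) [heading=0, draw]
BK 9: (11,0) -> (2,0) [heading=0, draw]
BK 17: (2,0) -> (-15,0) [heading=0, draw]
FD 12: (-15,0) -> (-3,0) [heading=0, draw]
Final: pos=(-3,0), heading=0, 5 segment(s) drawn

Segment endpoints: x in {-15, -3, 0, 2, 7, 11}, y in {0}
xmin=-15, ymin=0, xmax=11, ymax=0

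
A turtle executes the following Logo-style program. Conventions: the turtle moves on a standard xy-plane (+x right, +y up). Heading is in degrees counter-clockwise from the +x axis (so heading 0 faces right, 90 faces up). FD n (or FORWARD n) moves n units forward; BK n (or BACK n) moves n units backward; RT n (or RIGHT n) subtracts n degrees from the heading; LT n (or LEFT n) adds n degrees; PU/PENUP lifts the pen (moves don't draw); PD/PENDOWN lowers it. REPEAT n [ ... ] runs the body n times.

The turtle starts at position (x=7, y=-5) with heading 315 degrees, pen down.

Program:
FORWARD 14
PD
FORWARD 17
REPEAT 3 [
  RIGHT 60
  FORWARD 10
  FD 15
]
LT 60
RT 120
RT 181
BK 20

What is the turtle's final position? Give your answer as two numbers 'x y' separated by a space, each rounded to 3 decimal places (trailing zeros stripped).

Executing turtle program step by step:
Start: pos=(7,-5), heading=315, pen down
FD 14: (7,-5) -> (16.899,-14.899) [heading=315, draw]
PD: pen down
FD 17: (16.899,-14.899) -> (28.92,-26.92) [heading=315, draw]
REPEAT 3 [
  -- iteration 1/3 --
  RT 60: heading 315 -> 255
  FD 10: (28.92,-26.92) -> (26.332,-36.58) [heading=255, draw]
  FD 15: (26.332,-36.58) -> (22.45,-51.068) [heading=255, draw]
  -- iteration 2/3 --
  RT 60: heading 255 -> 195
  FD 10: (22.45,-51.068) -> (12.791,-53.657) [heading=195, draw]
  FD 15: (12.791,-53.657) -> (-1.698,-57.539) [heading=195, draw]
  -- iteration 3/3 --
  RT 60: heading 195 -> 135
  FD 10: (-1.698,-57.539) -> (-8.769,-50.468) [heading=135, draw]
  FD 15: (-8.769,-50.468) -> (-19.376,-39.861) [heading=135, draw]
]
LT 60: heading 135 -> 195
RT 120: heading 195 -> 75
RT 181: heading 75 -> 254
BK 20: (-19.376,-39.861) -> (-13.863,-20.636) [heading=254, draw]
Final: pos=(-13.863,-20.636), heading=254, 9 segment(s) drawn

Answer: -13.863 -20.636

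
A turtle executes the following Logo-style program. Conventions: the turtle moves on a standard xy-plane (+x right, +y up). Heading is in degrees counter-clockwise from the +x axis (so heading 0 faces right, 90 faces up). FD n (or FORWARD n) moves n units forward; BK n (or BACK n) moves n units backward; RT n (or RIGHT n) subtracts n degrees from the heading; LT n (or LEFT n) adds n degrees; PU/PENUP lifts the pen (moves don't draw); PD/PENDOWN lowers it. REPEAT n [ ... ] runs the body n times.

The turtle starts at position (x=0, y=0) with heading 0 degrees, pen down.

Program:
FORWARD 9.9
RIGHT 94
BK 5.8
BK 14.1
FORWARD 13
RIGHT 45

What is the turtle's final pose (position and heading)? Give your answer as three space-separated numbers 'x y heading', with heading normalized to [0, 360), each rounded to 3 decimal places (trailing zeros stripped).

Executing turtle program step by step:
Start: pos=(0,0), heading=0, pen down
FD 9.9: (0,0) -> (9.9,0) [heading=0, draw]
RT 94: heading 0 -> 266
BK 5.8: (9.9,0) -> (10.305,5.786) [heading=266, draw]
BK 14.1: (10.305,5.786) -> (11.288,19.852) [heading=266, draw]
FD 13: (11.288,19.852) -> (10.381,6.883) [heading=266, draw]
RT 45: heading 266 -> 221
Final: pos=(10.381,6.883), heading=221, 4 segment(s) drawn

Answer: 10.381 6.883 221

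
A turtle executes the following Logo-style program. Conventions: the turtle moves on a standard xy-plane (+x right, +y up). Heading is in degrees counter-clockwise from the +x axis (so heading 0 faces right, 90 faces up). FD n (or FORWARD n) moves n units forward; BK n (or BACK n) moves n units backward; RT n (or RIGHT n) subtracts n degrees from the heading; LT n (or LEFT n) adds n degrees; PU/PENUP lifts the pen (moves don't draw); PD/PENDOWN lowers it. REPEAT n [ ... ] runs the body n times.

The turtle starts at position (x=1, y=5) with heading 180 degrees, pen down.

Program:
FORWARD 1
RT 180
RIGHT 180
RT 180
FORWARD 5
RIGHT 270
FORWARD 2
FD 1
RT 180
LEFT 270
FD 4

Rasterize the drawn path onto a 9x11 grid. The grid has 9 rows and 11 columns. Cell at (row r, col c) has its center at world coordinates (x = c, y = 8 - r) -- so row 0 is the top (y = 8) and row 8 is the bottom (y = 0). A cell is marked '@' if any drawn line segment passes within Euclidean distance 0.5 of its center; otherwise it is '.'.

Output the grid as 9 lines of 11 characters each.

Segment 0: (1,5) -> (0,5)
Segment 1: (0,5) -> (5,5)
Segment 2: (5,5) -> (5,7)
Segment 3: (5,7) -> (5,8)
Segment 4: (5,8) -> (1,8)

Answer: .@@@@@.....
.....@.....
.....@.....
@@@@@@.....
...........
...........
...........
...........
...........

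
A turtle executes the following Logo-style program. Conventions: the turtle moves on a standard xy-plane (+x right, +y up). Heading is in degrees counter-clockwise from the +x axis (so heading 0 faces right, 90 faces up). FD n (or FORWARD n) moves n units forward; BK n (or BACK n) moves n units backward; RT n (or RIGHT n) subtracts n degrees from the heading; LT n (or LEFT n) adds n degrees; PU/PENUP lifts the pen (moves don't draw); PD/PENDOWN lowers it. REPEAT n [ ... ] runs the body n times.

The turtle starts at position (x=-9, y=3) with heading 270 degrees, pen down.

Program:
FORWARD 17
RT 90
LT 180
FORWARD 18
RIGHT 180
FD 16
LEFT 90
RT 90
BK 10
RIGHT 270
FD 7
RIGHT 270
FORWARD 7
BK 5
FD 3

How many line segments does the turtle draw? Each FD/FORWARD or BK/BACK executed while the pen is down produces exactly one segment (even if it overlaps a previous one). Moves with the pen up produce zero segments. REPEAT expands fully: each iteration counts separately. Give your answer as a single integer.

Answer: 8

Derivation:
Executing turtle program step by step:
Start: pos=(-9,3), heading=270, pen down
FD 17: (-9,3) -> (-9,-14) [heading=270, draw]
RT 90: heading 270 -> 180
LT 180: heading 180 -> 0
FD 18: (-9,-14) -> (9,-14) [heading=0, draw]
RT 180: heading 0 -> 180
FD 16: (9,-14) -> (-7,-14) [heading=180, draw]
LT 90: heading 180 -> 270
RT 90: heading 270 -> 180
BK 10: (-7,-14) -> (3,-14) [heading=180, draw]
RT 270: heading 180 -> 270
FD 7: (3,-14) -> (3,-21) [heading=270, draw]
RT 270: heading 270 -> 0
FD 7: (3,-21) -> (10,-21) [heading=0, draw]
BK 5: (10,-21) -> (5,-21) [heading=0, draw]
FD 3: (5,-21) -> (8,-21) [heading=0, draw]
Final: pos=(8,-21), heading=0, 8 segment(s) drawn
Segments drawn: 8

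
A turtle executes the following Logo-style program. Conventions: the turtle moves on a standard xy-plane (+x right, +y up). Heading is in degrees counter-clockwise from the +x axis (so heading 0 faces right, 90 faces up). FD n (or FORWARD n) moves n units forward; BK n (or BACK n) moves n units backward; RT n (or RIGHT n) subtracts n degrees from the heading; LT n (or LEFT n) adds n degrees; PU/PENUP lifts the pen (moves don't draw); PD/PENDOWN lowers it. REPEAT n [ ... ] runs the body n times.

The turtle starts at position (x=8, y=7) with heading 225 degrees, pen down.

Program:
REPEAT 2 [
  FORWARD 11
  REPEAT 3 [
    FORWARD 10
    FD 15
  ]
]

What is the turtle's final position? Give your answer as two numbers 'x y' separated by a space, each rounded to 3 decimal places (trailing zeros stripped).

Answer: -113.622 -114.622

Derivation:
Executing turtle program step by step:
Start: pos=(8,7), heading=225, pen down
REPEAT 2 [
  -- iteration 1/2 --
  FD 11: (8,7) -> (0.222,-0.778) [heading=225, draw]
  REPEAT 3 [
    -- iteration 1/3 --
    FD 10: (0.222,-0.778) -> (-6.849,-7.849) [heading=225, draw]
    FD 15: (-6.849,-7.849) -> (-17.456,-18.456) [heading=225, draw]
    -- iteration 2/3 --
    FD 10: (-17.456,-18.456) -> (-24.527,-25.527) [heading=225, draw]
    FD 15: (-24.527,-25.527) -> (-35.134,-36.134) [heading=225, draw]
    -- iteration 3/3 --
    FD 10: (-35.134,-36.134) -> (-42.205,-43.205) [heading=225, draw]
    FD 15: (-42.205,-43.205) -> (-52.811,-53.811) [heading=225, draw]
  ]
  -- iteration 2/2 --
  FD 11: (-52.811,-53.811) -> (-60.589,-61.589) [heading=225, draw]
  REPEAT 3 [
    -- iteration 1/3 --
    FD 10: (-60.589,-61.589) -> (-67.66,-68.66) [heading=225, draw]
    FD 15: (-67.66,-68.66) -> (-78.267,-79.267) [heading=225, draw]
    -- iteration 2/3 --
    FD 10: (-78.267,-79.267) -> (-85.338,-86.338) [heading=225, draw]
    FD 15: (-85.338,-86.338) -> (-95.945,-96.945) [heading=225, draw]
    -- iteration 3/3 --
    FD 10: (-95.945,-96.945) -> (-103.016,-104.016) [heading=225, draw]
    FD 15: (-103.016,-104.016) -> (-113.622,-114.622) [heading=225, draw]
  ]
]
Final: pos=(-113.622,-114.622), heading=225, 14 segment(s) drawn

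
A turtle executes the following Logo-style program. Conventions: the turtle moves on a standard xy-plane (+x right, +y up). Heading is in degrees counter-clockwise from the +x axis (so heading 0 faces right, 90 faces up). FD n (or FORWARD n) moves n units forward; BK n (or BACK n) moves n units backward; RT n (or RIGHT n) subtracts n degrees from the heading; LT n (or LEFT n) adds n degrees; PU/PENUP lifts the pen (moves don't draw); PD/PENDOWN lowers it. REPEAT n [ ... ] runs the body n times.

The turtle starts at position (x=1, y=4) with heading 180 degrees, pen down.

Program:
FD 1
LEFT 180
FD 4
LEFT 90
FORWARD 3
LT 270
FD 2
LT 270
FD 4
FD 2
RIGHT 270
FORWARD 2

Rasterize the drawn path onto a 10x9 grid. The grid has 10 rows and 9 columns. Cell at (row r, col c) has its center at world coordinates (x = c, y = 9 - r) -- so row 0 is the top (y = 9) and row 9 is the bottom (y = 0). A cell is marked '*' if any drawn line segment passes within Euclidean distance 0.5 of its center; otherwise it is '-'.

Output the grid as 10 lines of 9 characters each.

Answer: ---------
---------
----***--
----*-*--
----*-*--
*****-*--
------*--
------*--
------***
---------

Derivation:
Segment 0: (1,4) -> (0,4)
Segment 1: (0,4) -> (4,4)
Segment 2: (4,4) -> (4,7)
Segment 3: (4,7) -> (6,7)
Segment 4: (6,7) -> (6,3)
Segment 5: (6,3) -> (6,1)
Segment 6: (6,1) -> (8,1)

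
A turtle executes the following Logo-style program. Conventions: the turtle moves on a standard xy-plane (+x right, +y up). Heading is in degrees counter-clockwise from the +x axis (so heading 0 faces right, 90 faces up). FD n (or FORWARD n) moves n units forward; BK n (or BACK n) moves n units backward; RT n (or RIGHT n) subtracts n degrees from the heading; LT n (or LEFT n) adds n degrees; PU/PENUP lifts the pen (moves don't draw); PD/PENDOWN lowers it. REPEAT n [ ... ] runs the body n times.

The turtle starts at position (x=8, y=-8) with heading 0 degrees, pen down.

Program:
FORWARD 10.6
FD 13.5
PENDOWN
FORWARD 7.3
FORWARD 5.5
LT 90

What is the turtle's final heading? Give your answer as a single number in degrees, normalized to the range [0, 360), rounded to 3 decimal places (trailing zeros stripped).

Answer: 90

Derivation:
Executing turtle program step by step:
Start: pos=(8,-8), heading=0, pen down
FD 10.6: (8,-8) -> (18.6,-8) [heading=0, draw]
FD 13.5: (18.6,-8) -> (32.1,-8) [heading=0, draw]
PD: pen down
FD 7.3: (32.1,-8) -> (39.4,-8) [heading=0, draw]
FD 5.5: (39.4,-8) -> (44.9,-8) [heading=0, draw]
LT 90: heading 0 -> 90
Final: pos=(44.9,-8), heading=90, 4 segment(s) drawn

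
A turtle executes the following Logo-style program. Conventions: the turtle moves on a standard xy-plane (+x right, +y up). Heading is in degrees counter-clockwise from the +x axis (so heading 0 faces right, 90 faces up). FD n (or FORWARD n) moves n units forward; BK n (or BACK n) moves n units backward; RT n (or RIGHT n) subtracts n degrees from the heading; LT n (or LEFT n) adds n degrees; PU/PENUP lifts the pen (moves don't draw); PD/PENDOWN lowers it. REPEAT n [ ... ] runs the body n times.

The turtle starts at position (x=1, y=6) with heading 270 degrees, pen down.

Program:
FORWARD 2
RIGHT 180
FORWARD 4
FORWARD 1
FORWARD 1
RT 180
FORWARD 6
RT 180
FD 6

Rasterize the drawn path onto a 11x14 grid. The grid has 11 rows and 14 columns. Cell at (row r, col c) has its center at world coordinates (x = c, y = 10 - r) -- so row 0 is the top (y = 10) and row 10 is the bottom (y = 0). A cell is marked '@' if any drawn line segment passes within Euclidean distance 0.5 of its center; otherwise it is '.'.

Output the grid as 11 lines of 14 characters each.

Answer: .@............
.@............
.@............
.@............
.@............
.@............
.@............
..............
..............
..............
..............

Derivation:
Segment 0: (1,6) -> (1,4)
Segment 1: (1,4) -> (1,8)
Segment 2: (1,8) -> (1,9)
Segment 3: (1,9) -> (1,10)
Segment 4: (1,10) -> (1,4)
Segment 5: (1,4) -> (1,10)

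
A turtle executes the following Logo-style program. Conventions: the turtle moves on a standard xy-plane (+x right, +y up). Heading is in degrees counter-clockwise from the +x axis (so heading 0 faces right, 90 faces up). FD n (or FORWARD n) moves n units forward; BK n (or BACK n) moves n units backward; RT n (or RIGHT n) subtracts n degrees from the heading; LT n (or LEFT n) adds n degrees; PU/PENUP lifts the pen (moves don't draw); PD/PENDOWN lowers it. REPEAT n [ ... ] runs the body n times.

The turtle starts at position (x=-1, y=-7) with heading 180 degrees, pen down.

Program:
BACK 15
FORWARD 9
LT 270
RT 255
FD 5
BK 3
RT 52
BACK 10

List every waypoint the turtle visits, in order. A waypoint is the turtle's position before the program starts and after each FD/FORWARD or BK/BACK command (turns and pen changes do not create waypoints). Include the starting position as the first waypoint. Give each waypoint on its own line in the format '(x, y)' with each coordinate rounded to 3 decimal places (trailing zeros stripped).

Answer: (-1, -7)
(14, -7)
(5, -7)
(0.17, -8.294)
(3.068, -7.518)
(11.055, -13.536)

Derivation:
Executing turtle program step by step:
Start: pos=(-1,-7), heading=180, pen down
BK 15: (-1,-7) -> (14,-7) [heading=180, draw]
FD 9: (14,-7) -> (5,-7) [heading=180, draw]
LT 270: heading 180 -> 90
RT 255: heading 90 -> 195
FD 5: (5,-7) -> (0.17,-8.294) [heading=195, draw]
BK 3: (0.17,-8.294) -> (3.068,-7.518) [heading=195, draw]
RT 52: heading 195 -> 143
BK 10: (3.068,-7.518) -> (11.055,-13.536) [heading=143, draw]
Final: pos=(11.055,-13.536), heading=143, 5 segment(s) drawn
Waypoints (6 total):
(-1, -7)
(14, -7)
(5, -7)
(0.17, -8.294)
(3.068, -7.518)
(11.055, -13.536)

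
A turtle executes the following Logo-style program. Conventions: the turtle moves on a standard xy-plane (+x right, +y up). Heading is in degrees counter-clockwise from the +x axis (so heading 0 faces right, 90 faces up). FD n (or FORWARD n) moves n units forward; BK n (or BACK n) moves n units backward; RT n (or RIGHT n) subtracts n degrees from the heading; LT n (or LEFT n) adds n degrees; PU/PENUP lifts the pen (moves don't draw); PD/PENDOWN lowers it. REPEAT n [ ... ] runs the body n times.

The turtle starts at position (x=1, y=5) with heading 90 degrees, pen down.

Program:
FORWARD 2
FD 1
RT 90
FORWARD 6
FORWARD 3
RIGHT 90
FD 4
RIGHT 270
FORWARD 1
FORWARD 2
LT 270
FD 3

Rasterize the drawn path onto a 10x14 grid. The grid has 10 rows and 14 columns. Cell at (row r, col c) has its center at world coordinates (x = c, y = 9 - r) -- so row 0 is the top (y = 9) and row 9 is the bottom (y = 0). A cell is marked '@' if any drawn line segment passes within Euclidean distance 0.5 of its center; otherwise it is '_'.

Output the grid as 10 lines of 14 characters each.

Answer: ______________
_@@@@@@@@@@___
_@________@___
_@________@___
_@________@___
__________@@@@
_____________@
_____________@
_____________@
______________

Derivation:
Segment 0: (1,5) -> (1,7)
Segment 1: (1,7) -> (1,8)
Segment 2: (1,8) -> (7,8)
Segment 3: (7,8) -> (10,8)
Segment 4: (10,8) -> (10,4)
Segment 5: (10,4) -> (11,4)
Segment 6: (11,4) -> (13,4)
Segment 7: (13,4) -> (13,1)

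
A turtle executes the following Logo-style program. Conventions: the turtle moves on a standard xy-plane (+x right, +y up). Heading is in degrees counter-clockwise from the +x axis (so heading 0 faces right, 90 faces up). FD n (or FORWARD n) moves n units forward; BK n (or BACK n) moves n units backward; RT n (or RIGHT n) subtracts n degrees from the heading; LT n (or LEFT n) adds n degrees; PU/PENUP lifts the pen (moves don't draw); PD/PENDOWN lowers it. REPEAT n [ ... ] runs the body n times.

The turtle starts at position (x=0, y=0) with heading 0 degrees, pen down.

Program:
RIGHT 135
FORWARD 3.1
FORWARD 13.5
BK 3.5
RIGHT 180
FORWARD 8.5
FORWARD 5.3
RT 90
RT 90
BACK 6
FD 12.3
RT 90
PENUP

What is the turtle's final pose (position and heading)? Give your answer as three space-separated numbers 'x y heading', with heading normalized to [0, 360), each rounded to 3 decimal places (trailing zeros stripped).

Executing turtle program step by step:
Start: pos=(0,0), heading=0, pen down
RT 135: heading 0 -> 225
FD 3.1: (0,0) -> (-2.192,-2.192) [heading=225, draw]
FD 13.5: (-2.192,-2.192) -> (-11.738,-11.738) [heading=225, draw]
BK 3.5: (-11.738,-11.738) -> (-9.263,-9.263) [heading=225, draw]
RT 180: heading 225 -> 45
FD 8.5: (-9.263,-9.263) -> (-3.253,-3.253) [heading=45, draw]
FD 5.3: (-3.253,-3.253) -> (0.495,0.495) [heading=45, draw]
RT 90: heading 45 -> 315
RT 90: heading 315 -> 225
BK 6: (0.495,0.495) -> (4.738,4.738) [heading=225, draw]
FD 12.3: (4.738,4.738) -> (-3.96,-3.96) [heading=225, draw]
RT 90: heading 225 -> 135
PU: pen up
Final: pos=(-3.96,-3.96), heading=135, 7 segment(s) drawn

Answer: -3.96 -3.96 135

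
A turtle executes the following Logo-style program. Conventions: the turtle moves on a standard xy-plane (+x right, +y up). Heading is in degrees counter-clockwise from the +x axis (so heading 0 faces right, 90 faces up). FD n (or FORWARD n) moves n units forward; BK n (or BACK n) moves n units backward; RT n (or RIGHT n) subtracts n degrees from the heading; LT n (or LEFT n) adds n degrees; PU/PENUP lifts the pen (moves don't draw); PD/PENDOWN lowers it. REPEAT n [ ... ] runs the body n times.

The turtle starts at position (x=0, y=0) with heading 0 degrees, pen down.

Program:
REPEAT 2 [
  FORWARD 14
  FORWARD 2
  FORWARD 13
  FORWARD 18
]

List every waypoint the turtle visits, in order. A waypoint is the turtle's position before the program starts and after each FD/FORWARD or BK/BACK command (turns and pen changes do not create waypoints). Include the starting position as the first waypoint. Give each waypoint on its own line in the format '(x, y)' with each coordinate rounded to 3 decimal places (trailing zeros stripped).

Answer: (0, 0)
(14, 0)
(16, 0)
(29, 0)
(47, 0)
(61, 0)
(63, 0)
(76, 0)
(94, 0)

Derivation:
Executing turtle program step by step:
Start: pos=(0,0), heading=0, pen down
REPEAT 2 [
  -- iteration 1/2 --
  FD 14: (0,0) -> (14,0) [heading=0, draw]
  FD 2: (14,0) -> (16,0) [heading=0, draw]
  FD 13: (16,0) -> (29,0) [heading=0, draw]
  FD 18: (29,0) -> (47,0) [heading=0, draw]
  -- iteration 2/2 --
  FD 14: (47,0) -> (61,0) [heading=0, draw]
  FD 2: (61,0) -> (63,0) [heading=0, draw]
  FD 13: (63,0) -> (76,0) [heading=0, draw]
  FD 18: (76,0) -> (94,0) [heading=0, draw]
]
Final: pos=(94,0), heading=0, 8 segment(s) drawn
Waypoints (9 total):
(0, 0)
(14, 0)
(16, 0)
(29, 0)
(47, 0)
(61, 0)
(63, 0)
(76, 0)
(94, 0)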